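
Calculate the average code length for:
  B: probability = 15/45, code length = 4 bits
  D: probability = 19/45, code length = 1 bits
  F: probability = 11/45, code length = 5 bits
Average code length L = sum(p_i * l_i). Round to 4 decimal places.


Weighted contributions p_i * l_i:
  B: (15/45) * 4 = 60/45
  D: (19/45) * 1 = 19/45
  F: (11/45) * 5 = 55/45
Sum = (60 + 19 + 55)/45 = 134/45

L = 134/45 = 2.9778 bits/symbol


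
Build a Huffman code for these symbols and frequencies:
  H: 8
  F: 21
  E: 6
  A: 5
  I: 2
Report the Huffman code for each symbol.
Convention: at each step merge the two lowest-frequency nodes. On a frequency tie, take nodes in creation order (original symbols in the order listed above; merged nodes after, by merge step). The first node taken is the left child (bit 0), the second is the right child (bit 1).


Huffman tree construction:
Step 1: Merge I(2) + A(5) = 7
Step 2: Merge E(6) + (I+A)(7) = 13
Step 3: Merge H(8) + (E+(I+A))(13) = 21
Step 4: Merge F(21) + (H+(E+(I+A)))(21) = 42
Read each symbol's code off the tree from the root (left child = 0, right child = 1).

Codes:
  H: 10 (length 2)
  F: 0 (length 1)
  E: 110 (length 3)
  A: 1111 (length 4)
  I: 1110 (length 4)
Average code length: 83/42 = 1.9762 bits/symbol


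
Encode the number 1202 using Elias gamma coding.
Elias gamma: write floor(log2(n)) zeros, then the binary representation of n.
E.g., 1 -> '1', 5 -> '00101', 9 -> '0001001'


num_bits = floor(log2(1202)) + 1 = 11
leading_zeros = num_bits - 1 = 10
binary(1202) = 10010110010

Elias gamma(1202) = '0000000000' + '10010110010' = 000000000010010110010 (21 bits)


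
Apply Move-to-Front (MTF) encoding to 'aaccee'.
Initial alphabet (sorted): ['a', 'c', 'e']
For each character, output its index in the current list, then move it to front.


MTF encoding:
'a': index 0 in ['a', 'c', 'e'] -> ['a', 'c', 'e']
'a': index 0 in ['a', 'c', 'e'] -> ['a', 'c', 'e']
'c': index 1 in ['a', 'c', 'e'] -> ['c', 'a', 'e']
'c': index 0 in ['c', 'a', 'e'] -> ['c', 'a', 'e']
'e': index 2 in ['c', 'a', 'e'] -> ['e', 'c', 'a']
'e': index 0 in ['e', 'c', 'a'] -> ['e', 'c', 'a']


Output: [0, 0, 1, 0, 2, 0]


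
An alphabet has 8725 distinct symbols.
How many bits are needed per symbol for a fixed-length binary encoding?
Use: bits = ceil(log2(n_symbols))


log2(8725) = 13.0909
Bracket: 2^13 = 8192 < 8725 <= 2^14 = 16384
So ceil(log2(8725)) = 14

bits = ceil(log2(8725)) = ceil(13.0909) = 14 bits


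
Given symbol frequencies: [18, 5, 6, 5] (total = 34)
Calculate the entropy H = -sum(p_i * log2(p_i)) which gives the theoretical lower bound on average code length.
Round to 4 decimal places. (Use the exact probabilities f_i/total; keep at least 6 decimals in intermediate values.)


Per-symbol terms -p_i * log2(p_i) with p_i = f_i/34:
  p = 18/34 = 0.529412: log2(p) = -0.917538, -p*log2(p) = 0.485755
  p = 5/34 = 0.147059: log2(p) = -2.765535, -p*log2(p) = 0.406696
  p = 6/34 = 0.176471: log2(p) = -2.502500, -p*log2(p) = 0.441618
  p = 5/34 = 0.147059: log2(p) = -2.765535, -p*log2(p) = 0.406696
H = 0.485755 + 0.406696 + 0.441618 + 0.406696 = 1.740765

H = 1.7408 bits/symbol


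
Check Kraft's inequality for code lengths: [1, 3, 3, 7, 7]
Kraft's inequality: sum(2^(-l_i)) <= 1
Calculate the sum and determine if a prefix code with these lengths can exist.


Sum = 2^(-1) + 2^(-3) + 2^(-3) + 2^(-7) + 2^(-7)
    = 0.5 + 0.125 + 0.125 + 0.0078125 + 0.0078125
    = 98/128 = 0.765625
Since 0.765625 <= 1, Kraft's inequality IS satisfied.
A prefix code with these lengths CAN exist.

Kraft sum = 0.765625. Satisfied.


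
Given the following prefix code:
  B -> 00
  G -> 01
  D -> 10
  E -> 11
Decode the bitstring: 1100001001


Decoding step by step:
Bits 11 -> E
Bits 00 -> B
Bits 00 -> B
Bits 10 -> D
Bits 01 -> G


Decoded message: EBBDG


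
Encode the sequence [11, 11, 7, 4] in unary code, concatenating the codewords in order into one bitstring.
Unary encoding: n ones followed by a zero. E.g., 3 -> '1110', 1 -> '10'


Encode each number as n ones followed by a terminating 0:
  11 -> 111111111110 (12 bits)
  11 -> 111111111110 (12 bits)
  7 -> 11111110 (8 bits)
  4 -> 11110 (5 bits)
Total length = 12 + 12 + 8 + 5 = 37 bits.

Unary([11, 11, 7, 4]) = 1111111111101111111111101111111011110 (37 bits)


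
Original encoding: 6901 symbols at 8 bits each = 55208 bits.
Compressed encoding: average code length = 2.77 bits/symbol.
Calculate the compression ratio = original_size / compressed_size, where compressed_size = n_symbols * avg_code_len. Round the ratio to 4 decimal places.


original_size = n_symbols * orig_bits = 6901 * 8 = 55208 bits
compressed_size = n_symbols * avg_code_len = 6901 * 2.77 = 19115.77 bits
ratio = original_size / compressed_size = 55208 / 19115.77 = 2.8881

Compression ratio = 2.8881


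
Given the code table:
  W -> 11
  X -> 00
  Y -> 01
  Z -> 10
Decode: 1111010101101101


Decoding:
11 -> W
11 -> W
01 -> Y
01 -> Y
01 -> Y
10 -> Z
11 -> W
01 -> Y


Result: WWYYYZWY


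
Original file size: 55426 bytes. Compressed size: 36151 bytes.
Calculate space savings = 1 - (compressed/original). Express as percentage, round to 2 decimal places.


ratio = compressed/original = 36151/55426 = 0.652239
savings = 1 - ratio = 1 - 0.652239 = 0.347761
as a percentage: 0.347761 * 100 = 34.78%

Space savings = 1 - 36151/55426 = 34.78%


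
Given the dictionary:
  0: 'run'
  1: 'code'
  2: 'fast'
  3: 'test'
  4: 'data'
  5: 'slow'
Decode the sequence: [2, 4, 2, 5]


Look up each index in the dictionary:
  2 -> 'fast'
  4 -> 'data'
  2 -> 'fast'
  5 -> 'slow'

Decoded: "fast data fast slow"


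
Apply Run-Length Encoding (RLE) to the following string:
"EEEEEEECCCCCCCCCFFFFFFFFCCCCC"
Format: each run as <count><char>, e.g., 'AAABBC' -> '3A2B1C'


Scanning runs left to right:
  i=0: run of 'E' x 7 -> '7E'
  i=7: run of 'C' x 9 -> '9C'
  i=16: run of 'F' x 8 -> '8F'
  i=24: run of 'C' x 5 -> '5C'

RLE = 7E9C8F5C


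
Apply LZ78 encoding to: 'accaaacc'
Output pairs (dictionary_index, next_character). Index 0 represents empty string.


LZ78 encoding steps:
Dictionary: {0: ''}
Step 1: w='' (idx 0), next='a' -> output (0, 'a'), add 'a' as idx 1
Step 2: w='' (idx 0), next='c' -> output (0, 'c'), add 'c' as idx 2
Step 3: w='c' (idx 2), next='a' -> output (2, 'a'), add 'ca' as idx 3
Step 4: w='a' (idx 1), next='a' -> output (1, 'a'), add 'aa' as idx 4
Step 5: w='c' (idx 2), next='c' -> output (2, 'c'), add 'cc' as idx 5


Encoded: [(0, 'a'), (0, 'c'), (2, 'a'), (1, 'a'), (2, 'c')]


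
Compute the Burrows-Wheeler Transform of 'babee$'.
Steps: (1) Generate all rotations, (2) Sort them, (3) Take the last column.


Rotations (sorted):
  0: $babee -> last char: e
  1: abee$b -> last char: b
  2: babee$ -> last char: $
  3: bee$ba -> last char: a
  4: e$babe -> last char: e
  5: ee$bab -> last char: b


BWT = eb$aeb


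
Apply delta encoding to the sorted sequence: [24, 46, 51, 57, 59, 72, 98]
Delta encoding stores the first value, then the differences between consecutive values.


First value: 24
Deltas:
  46 - 24 = 22
  51 - 46 = 5
  57 - 51 = 6
  59 - 57 = 2
  72 - 59 = 13
  98 - 72 = 26


Delta encoded: [24, 22, 5, 6, 2, 13, 26]


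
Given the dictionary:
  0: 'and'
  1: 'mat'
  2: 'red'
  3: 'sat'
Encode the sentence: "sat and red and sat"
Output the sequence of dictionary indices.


Look up each word in the dictionary:
  'sat' -> 3
  'and' -> 0
  'red' -> 2
  'and' -> 0
  'sat' -> 3

Encoded: [3, 0, 2, 0, 3]


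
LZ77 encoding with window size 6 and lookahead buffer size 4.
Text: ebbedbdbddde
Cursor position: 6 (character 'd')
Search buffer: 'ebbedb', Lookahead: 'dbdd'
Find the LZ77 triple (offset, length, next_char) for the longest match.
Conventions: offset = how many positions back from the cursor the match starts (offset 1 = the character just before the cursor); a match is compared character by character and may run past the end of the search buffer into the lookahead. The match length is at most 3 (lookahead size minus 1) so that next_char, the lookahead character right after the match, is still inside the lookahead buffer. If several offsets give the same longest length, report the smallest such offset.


Try each offset into the search buffer:
  offset=1 (pos 5, char 'b'): match length 0
  offset=2 (pos 4, char 'd'): match length 3
  offset=3 (pos 3, char 'e'): match length 0
  offset=4 (pos 2, char 'b'): match length 0
  offset=5 (pos 1, char 'b'): match length 0
  offset=6 (pos 0, char 'e'): match length 0
Longest match has length 3 at offset 2.
next_char = character at position 6 + 3 = 9 -> 'd'

Best match: offset=2, length=3 (matching 'dbd' starting at position 4)
LZ77 triple: (2, 3, 'd')


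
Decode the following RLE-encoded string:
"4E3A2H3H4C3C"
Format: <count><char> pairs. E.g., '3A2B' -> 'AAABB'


Expanding each <count><char> pair:
  4E -> 'EEEE'
  3A -> 'AAA'
  2H -> 'HH'
  3H -> 'HHH'
  4C -> 'CCCC'
  3C -> 'CCC'

Decoded = EEEEAAAHHHHHCCCCCCC


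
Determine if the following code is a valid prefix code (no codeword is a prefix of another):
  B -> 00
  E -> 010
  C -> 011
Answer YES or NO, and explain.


Checking each pair (does one codeword prefix another?):
  B='00' vs E='010': no prefix
  B='00' vs C='011': no prefix
  E='010' vs B='00': no prefix
  E='010' vs C='011': no prefix
  C='011' vs B='00': no prefix
  C='011' vs E='010': no prefix
No violation found over all pairs.

YES -- this is a valid prefix code. No codeword is a prefix of any other codeword.


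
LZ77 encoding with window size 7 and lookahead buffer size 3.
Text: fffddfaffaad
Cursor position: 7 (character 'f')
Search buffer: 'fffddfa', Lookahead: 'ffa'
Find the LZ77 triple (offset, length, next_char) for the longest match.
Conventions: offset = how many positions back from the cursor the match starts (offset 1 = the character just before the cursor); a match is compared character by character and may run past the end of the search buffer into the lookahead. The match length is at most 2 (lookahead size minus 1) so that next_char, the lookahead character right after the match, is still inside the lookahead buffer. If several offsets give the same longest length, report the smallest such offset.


Try each offset into the search buffer:
  offset=1 (pos 6, char 'a'): match length 0
  offset=2 (pos 5, char 'f'): match length 1
  offset=3 (pos 4, char 'd'): match length 0
  offset=4 (pos 3, char 'd'): match length 0
  offset=5 (pos 2, char 'f'): match length 1
  offset=6 (pos 1, char 'f'): match length 2
  offset=7 (pos 0, char 'f'): match length 2
Longest match has length 2, found at offsets 6, 7; take the smallest, offset 6.
next_char = character at position 7 + 2 = 9 -> 'a'

Best match: offset=6, length=2 (matching 'ff' starting at position 1)
LZ77 triple: (6, 2, 'a')


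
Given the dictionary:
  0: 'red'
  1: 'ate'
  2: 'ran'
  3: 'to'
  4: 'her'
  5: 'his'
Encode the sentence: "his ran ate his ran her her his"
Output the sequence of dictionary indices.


Look up each word in the dictionary:
  'his' -> 5
  'ran' -> 2
  'ate' -> 1
  'his' -> 5
  'ran' -> 2
  'her' -> 4
  'her' -> 4
  'his' -> 5

Encoded: [5, 2, 1, 5, 2, 4, 4, 5]


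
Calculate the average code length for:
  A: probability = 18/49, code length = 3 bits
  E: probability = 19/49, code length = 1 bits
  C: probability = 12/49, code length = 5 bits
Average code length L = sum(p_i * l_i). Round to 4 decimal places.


Weighted contributions p_i * l_i:
  A: (18/49) * 3 = 54/49
  E: (19/49) * 1 = 19/49
  C: (12/49) * 5 = 60/49
Sum = (54 + 19 + 60)/49 = 133/49

L = 133/49 = 2.7143 bits/symbol


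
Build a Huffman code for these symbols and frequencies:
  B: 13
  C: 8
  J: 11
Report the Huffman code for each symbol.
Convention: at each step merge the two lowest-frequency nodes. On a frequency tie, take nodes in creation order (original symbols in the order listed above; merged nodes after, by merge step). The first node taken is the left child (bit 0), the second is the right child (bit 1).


Huffman tree construction:
Step 1: Merge C(8) + J(11) = 19
Step 2: Merge B(13) + (C+J)(19) = 32
Read each symbol's code off the tree from the root (left child = 0, right child = 1).

Codes:
  B: 0 (length 1)
  C: 10 (length 2)
  J: 11 (length 2)
Average code length: 51/32 = 1.5938 bits/symbol


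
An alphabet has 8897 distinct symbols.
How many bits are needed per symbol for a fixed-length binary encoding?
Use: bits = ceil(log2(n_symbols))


log2(8897) = 13.1191
Bracket: 2^13 = 8192 < 8897 <= 2^14 = 16384
So ceil(log2(8897)) = 14

bits = ceil(log2(8897)) = ceil(13.1191) = 14 bits


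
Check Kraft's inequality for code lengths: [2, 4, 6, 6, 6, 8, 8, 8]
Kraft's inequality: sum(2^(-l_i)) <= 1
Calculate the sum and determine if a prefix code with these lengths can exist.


Sum = 2^(-2) + 2^(-4) + 2^(-6) + 2^(-6) + 2^(-6) + 2^(-8) + 2^(-8) + 2^(-8)
    = 0.25 + 0.0625 + 0.015625 + 0.015625 + 0.015625 + 0.00390625 + 0.00390625 + 0.00390625
    = 95/256 = 0.37109375
Since 0.37109375 <= 1, Kraft's inequality IS satisfied.
A prefix code with these lengths CAN exist.

Kraft sum = 0.37109375. Satisfied.


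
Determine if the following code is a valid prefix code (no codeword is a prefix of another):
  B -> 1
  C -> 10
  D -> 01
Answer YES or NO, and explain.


Checking each pair (does one codeword prefix another?):
  B='1' vs C='10': prefix -- VIOLATION

NO -- this is NOT a valid prefix code. B (1) is a prefix of C (10).


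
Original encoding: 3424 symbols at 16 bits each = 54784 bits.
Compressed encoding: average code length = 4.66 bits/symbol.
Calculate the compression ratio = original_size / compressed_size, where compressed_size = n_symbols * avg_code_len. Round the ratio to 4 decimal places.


original_size = n_symbols * orig_bits = 3424 * 16 = 54784 bits
compressed_size = n_symbols * avg_code_len = 3424 * 4.66 = 15955.84 bits
ratio = original_size / compressed_size = 54784 / 15955.84 = 3.4335

Compression ratio = 3.4335


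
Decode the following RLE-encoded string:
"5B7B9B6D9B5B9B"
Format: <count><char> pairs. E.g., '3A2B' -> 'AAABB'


Expanding each <count><char> pair:
  5B -> 'BBBBB'
  7B -> 'BBBBBBB'
  9B -> 'BBBBBBBBB'
  6D -> 'DDDDDD'
  9B -> 'BBBBBBBBB'
  5B -> 'BBBBB'
  9B -> 'BBBBBBBBB'

Decoded = BBBBBBBBBBBBBBBBBBBBBDDDDDDBBBBBBBBBBBBBBBBBBBBBBB


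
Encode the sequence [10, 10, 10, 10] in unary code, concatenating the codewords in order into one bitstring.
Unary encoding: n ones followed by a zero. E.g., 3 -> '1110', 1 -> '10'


Encode each number as n ones followed by a terminating 0:
  10 -> 11111111110 (11 bits)
  10 -> 11111111110 (11 bits)
  10 -> 11111111110 (11 bits)
  10 -> 11111111110 (11 bits)
Total length = 11 + 11 + 11 + 11 = 44 bits.

Unary([10, 10, 10, 10]) = 11111111110111111111101111111111011111111110 (44 bits)


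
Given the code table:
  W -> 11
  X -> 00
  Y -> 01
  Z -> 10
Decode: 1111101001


Decoding:
11 -> W
11 -> W
10 -> Z
10 -> Z
01 -> Y


Result: WWZZY


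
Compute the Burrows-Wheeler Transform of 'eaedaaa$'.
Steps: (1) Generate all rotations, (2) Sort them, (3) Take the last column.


Rotations (sorted):
  0: $eaedaaa -> last char: a
  1: a$eaedaa -> last char: a
  2: aa$eaeda -> last char: a
  3: aaa$eaed -> last char: d
  4: aedaaa$e -> last char: e
  5: daaa$eae -> last char: e
  6: eaedaaa$ -> last char: $
  7: edaaa$ea -> last char: a


BWT = aaadee$a


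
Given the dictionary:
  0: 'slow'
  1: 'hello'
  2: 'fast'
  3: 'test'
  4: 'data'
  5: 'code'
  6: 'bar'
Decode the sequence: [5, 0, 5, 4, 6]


Look up each index in the dictionary:
  5 -> 'code'
  0 -> 'slow'
  5 -> 'code'
  4 -> 'data'
  6 -> 'bar'

Decoded: "code slow code data bar"


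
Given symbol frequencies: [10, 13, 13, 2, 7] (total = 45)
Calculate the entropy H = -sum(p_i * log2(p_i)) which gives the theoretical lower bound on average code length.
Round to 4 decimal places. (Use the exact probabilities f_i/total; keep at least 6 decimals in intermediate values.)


Per-symbol terms -p_i * log2(p_i) with p_i = f_i/45:
  p = 10/45 = 0.222222: log2(p) = -2.169925, -p*log2(p) = 0.482206
  p = 13/45 = 0.288889: log2(p) = -1.791413, -p*log2(p) = 0.517519
  p = 13/45 = 0.288889: log2(p) = -1.791413, -p*log2(p) = 0.517519
  p = 2/45 = 0.044444: log2(p) = -4.491853, -p*log2(p) = 0.199638
  p = 7/45 = 0.155556: log2(p) = -2.684498, -p*log2(p) = 0.417589
H = 0.482206 + 0.517519 + 0.517519 + 0.199638 + 0.417589 = 2.134471

H = 2.1345 bits/symbol


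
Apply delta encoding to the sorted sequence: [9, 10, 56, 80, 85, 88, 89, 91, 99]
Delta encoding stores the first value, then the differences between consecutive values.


First value: 9
Deltas:
  10 - 9 = 1
  56 - 10 = 46
  80 - 56 = 24
  85 - 80 = 5
  88 - 85 = 3
  89 - 88 = 1
  91 - 89 = 2
  99 - 91 = 8


Delta encoded: [9, 1, 46, 24, 5, 3, 1, 2, 8]


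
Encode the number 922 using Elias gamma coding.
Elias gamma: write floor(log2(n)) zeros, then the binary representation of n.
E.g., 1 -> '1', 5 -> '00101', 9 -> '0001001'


num_bits = floor(log2(922)) + 1 = 10
leading_zeros = num_bits - 1 = 9
binary(922) = 1110011010

Elias gamma(922) = '000000000' + '1110011010' = 0000000001110011010 (19 bits)


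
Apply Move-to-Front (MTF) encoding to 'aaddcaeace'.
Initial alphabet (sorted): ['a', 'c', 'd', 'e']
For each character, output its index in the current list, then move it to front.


MTF encoding:
'a': index 0 in ['a', 'c', 'd', 'e'] -> ['a', 'c', 'd', 'e']
'a': index 0 in ['a', 'c', 'd', 'e'] -> ['a', 'c', 'd', 'e']
'd': index 2 in ['a', 'c', 'd', 'e'] -> ['d', 'a', 'c', 'e']
'd': index 0 in ['d', 'a', 'c', 'e'] -> ['d', 'a', 'c', 'e']
'c': index 2 in ['d', 'a', 'c', 'e'] -> ['c', 'd', 'a', 'e']
'a': index 2 in ['c', 'd', 'a', 'e'] -> ['a', 'c', 'd', 'e']
'e': index 3 in ['a', 'c', 'd', 'e'] -> ['e', 'a', 'c', 'd']
'a': index 1 in ['e', 'a', 'c', 'd'] -> ['a', 'e', 'c', 'd']
'c': index 2 in ['a', 'e', 'c', 'd'] -> ['c', 'a', 'e', 'd']
'e': index 2 in ['c', 'a', 'e', 'd'] -> ['e', 'c', 'a', 'd']


Output: [0, 0, 2, 0, 2, 2, 3, 1, 2, 2]


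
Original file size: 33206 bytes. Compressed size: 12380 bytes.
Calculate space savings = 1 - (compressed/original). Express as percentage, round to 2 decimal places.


ratio = compressed/original = 12380/33206 = 0.372824
savings = 1 - ratio = 1 - 0.372824 = 0.627176
as a percentage: 0.627176 * 100 = 62.72%

Space savings = 1 - 12380/33206 = 62.72%


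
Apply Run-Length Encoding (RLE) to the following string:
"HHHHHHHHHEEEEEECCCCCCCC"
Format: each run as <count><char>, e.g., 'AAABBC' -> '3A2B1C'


Scanning runs left to right:
  i=0: run of 'H' x 9 -> '9H'
  i=9: run of 'E' x 6 -> '6E'
  i=15: run of 'C' x 8 -> '8C'

RLE = 9H6E8C


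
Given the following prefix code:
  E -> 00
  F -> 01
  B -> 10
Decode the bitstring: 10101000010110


Decoding step by step:
Bits 10 -> B
Bits 10 -> B
Bits 10 -> B
Bits 00 -> E
Bits 01 -> F
Bits 01 -> F
Bits 10 -> B


Decoded message: BBBEFFB


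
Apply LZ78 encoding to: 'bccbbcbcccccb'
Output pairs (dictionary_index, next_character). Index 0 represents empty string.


LZ78 encoding steps:
Dictionary: {0: ''}
Step 1: w='' (idx 0), next='b' -> output (0, 'b'), add 'b' as idx 1
Step 2: w='' (idx 0), next='c' -> output (0, 'c'), add 'c' as idx 2
Step 3: w='c' (idx 2), next='b' -> output (2, 'b'), add 'cb' as idx 3
Step 4: w='b' (idx 1), next='c' -> output (1, 'c'), add 'bc' as idx 4
Step 5: w='bc' (idx 4), next='c' -> output (4, 'c'), add 'bcc' as idx 5
Step 6: w='c' (idx 2), next='c' -> output (2, 'c'), add 'cc' as idx 6
Step 7: w='cb' (idx 3), end of input -> output (3, '')


Encoded: [(0, 'b'), (0, 'c'), (2, 'b'), (1, 'c'), (4, 'c'), (2, 'c'), (3, '')]


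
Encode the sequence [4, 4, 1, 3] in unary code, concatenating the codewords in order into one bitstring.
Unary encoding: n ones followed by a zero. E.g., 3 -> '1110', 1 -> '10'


Encode each number as n ones followed by a terminating 0:
  4 -> 11110 (5 bits)
  4 -> 11110 (5 bits)
  1 -> 10 (2 bits)
  3 -> 1110 (4 bits)
Total length = 5 + 5 + 2 + 4 = 16 bits.

Unary([4, 4, 1, 3]) = 1111011110101110 (16 bits)


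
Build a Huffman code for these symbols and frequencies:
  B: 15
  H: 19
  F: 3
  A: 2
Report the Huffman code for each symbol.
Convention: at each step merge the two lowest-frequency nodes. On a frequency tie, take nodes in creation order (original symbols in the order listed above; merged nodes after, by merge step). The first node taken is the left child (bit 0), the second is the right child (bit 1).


Huffman tree construction:
Step 1: Merge A(2) + F(3) = 5
Step 2: Merge (A+F)(5) + B(15) = 20
Step 3: Merge H(19) + ((A+F)+B)(20) = 39
Read each symbol's code off the tree from the root (left child = 0, right child = 1).

Codes:
  B: 11 (length 2)
  H: 0 (length 1)
  F: 101 (length 3)
  A: 100 (length 3)
Average code length: 64/39 = 1.6410 bits/symbol


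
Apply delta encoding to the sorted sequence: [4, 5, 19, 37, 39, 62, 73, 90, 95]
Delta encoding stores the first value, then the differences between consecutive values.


First value: 4
Deltas:
  5 - 4 = 1
  19 - 5 = 14
  37 - 19 = 18
  39 - 37 = 2
  62 - 39 = 23
  73 - 62 = 11
  90 - 73 = 17
  95 - 90 = 5


Delta encoded: [4, 1, 14, 18, 2, 23, 11, 17, 5]


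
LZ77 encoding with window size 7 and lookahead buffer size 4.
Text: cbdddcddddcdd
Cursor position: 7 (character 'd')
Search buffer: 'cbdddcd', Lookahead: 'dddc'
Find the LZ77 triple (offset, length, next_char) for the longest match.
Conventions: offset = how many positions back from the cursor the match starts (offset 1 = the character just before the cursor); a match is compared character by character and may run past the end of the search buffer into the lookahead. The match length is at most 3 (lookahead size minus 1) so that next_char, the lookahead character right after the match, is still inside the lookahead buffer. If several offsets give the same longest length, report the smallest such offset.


Try each offset into the search buffer:
  offset=1 (pos 6, char 'd'): match length 3
  offset=2 (pos 5, char 'c'): match length 0
  offset=3 (pos 4, char 'd'): match length 1
  offset=4 (pos 3, char 'd'): match length 2
  offset=5 (pos 2, char 'd'): match length 3
  offset=6 (pos 1, char 'b'): match length 0
  offset=7 (pos 0, char 'c'): match length 0
Longest match has length 3, found at offsets 1, 5; take the smallest, offset 1.
next_char = character at position 7 + 3 = 10 -> 'c'

Best match: offset=1, length=3 (matching 'ddd' starting at position 6)
LZ77 triple: (1, 3, 'c')


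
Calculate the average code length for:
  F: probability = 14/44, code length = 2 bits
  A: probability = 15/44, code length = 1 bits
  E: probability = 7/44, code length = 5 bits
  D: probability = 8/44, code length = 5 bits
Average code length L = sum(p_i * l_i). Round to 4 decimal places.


Weighted contributions p_i * l_i:
  F: (14/44) * 2 = 28/44
  A: (15/44) * 1 = 15/44
  E: (7/44) * 5 = 35/44
  D: (8/44) * 5 = 40/44
Sum = (28 + 15 + 35 + 40)/44 = 118/44

L = 118/44 = 2.6818 bits/symbol


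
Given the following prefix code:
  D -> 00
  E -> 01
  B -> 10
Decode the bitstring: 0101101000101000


Decoding step by step:
Bits 01 -> E
Bits 01 -> E
Bits 10 -> B
Bits 10 -> B
Bits 00 -> D
Bits 10 -> B
Bits 10 -> B
Bits 00 -> D


Decoded message: EEBBDBBD


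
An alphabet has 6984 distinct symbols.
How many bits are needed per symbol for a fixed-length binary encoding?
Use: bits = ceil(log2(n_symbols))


log2(6984) = 12.7698
Bracket: 2^12 = 4096 < 6984 <= 2^13 = 8192
So ceil(log2(6984)) = 13

bits = ceil(log2(6984)) = ceil(12.7698) = 13 bits


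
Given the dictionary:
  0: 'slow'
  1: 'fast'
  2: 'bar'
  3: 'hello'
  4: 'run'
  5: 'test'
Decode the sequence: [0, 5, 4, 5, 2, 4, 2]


Look up each index in the dictionary:
  0 -> 'slow'
  5 -> 'test'
  4 -> 'run'
  5 -> 'test'
  2 -> 'bar'
  4 -> 'run'
  2 -> 'bar'

Decoded: "slow test run test bar run bar"


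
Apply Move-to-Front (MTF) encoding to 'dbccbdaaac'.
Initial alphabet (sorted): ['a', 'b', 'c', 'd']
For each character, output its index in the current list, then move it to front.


MTF encoding:
'd': index 3 in ['a', 'b', 'c', 'd'] -> ['d', 'a', 'b', 'c']
'b': index 2 in ['d', 'a', 'b', 'c'] -> ['b', 'd', 'a', 'c']
'c': index 3 in ['b', 'd', 'a', 'c'] -> ['c', 'b', 'd', 'a']
'c': index 0 in ['c', 'b', 'd', 'a'] -> ['c', 'b', 'd', 'a']
'b': index 1 in ['c', 'b', 'd', 'a'] -> ['b', 'c', 'd', 'a']
'd': index 2 in ['b', 'c', 'd', 'a'] -> ['d', 'b', 'c', 'a']
'a': index 3 in ['d', 'b', 'c', 'a'] -> ['a', 'd', 'b', 'c']
'a': index 0 in ['a', 'd', 'b', 'c'] -> ['a', 'd', 'b', 'c']
'a': index 0 in ['a', 'd', 'b', 'c'] -> ['a', 'd', 'b', 'c']
'c': index 3 in ['a', 'd', 'b', 'c'] -> ['c', 'a', 'd', 'b']


Output: [3, 2, 3, 0, 1, 2, 3, 0, 0, 3]


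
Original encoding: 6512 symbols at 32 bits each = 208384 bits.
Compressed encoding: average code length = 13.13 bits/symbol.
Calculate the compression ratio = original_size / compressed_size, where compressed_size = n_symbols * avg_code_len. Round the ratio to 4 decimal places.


original_size = n_symbols * orig_bits = 6512 * 32 = 208384 bits
compressed_size = n_symbols * avg_code_len = 6512 * 13.13 = 85502.56 bits
ratio = original_size / compressed_size = 208384 / 85502.56 = 2.4372

Compression ratio = 2.4372


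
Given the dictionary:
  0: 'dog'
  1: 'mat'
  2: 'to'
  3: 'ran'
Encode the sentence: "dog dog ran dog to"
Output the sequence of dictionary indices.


Look up each word in the dictionary:
  'dog' -> 0
  'dog' -> 0
  'ran' -> 3
  'dog' -> 0
  'to' -> 2

Encoded: [0, 0, 3, 0, 2]


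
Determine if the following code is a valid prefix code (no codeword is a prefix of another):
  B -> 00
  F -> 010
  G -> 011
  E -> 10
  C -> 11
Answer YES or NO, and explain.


Checking each pair (does one codeword prefix another?):
  B='00' vs F='010': no prefix
  B='00' vs G='011': no prefix
  B='00' vs E='10': no prefix
  B='00' vs C='11': no prefix
  F='010' vs B='00': no prefix
  F='010' vs G='011': no prefix
  F='010' vs E='10': no prefix
  F='010' vs C='11': no prefix
  G='011' vs B='00': no prefix
  G='011' vs F='010': no prefix
  G='011' vs E='10': no prefix
  G='011' vs C='11': no prefix
  E='10' vs B='00': no prefix
  E='10' vs F='010': no prefix
  E='10' vs G='011': no prefix
  E='10' vs C='11': no prefix
  C='11' vs B='00': no prefix
  C='11' vs F='010': no prefix
  C='11' vs G='011': no prefix
  C='11' vs E='10': no prefix
No violation found over all pairs.

YES -- this is a valid prefix code. No codeword is a prefix of any other codeword.


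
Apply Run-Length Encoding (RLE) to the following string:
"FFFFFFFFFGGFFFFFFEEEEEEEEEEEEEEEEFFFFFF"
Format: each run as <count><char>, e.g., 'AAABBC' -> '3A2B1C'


Scanning runs left to right:
  i=0: run of 'F' x 9 -> '9F'
  i=9: run of 'G' x 2 -> '2G'
  i=11: run of 'F' x 6 -> '6F'
  i=17: run of 'E' x 16 -> '16E'
  i=33: run of 'F' x 6 -> '6F'

RLE = 9F2G6F16E6F


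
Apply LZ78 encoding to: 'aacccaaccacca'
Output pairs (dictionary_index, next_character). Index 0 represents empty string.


LZ78 encoding steps:
Dictionary: {0: ''}
Step 1: w='' (idx 0), next='a' -> output (0, 'a'), add 'a' as idx 1
Step 2: w='a' (idx 1), next='c' -> output (1, 'c'), add 'ac' as idx 2
Step 3: w='' (idx 0), next='c' -> output (0, 'c'), add 'c' as idx 3
Step 4: w='c' (idx 3), next='a' -> output (3, 'a'), add 'ca' as idx 4
Step 5: w='ac' (idx 2), next='c' -> output (2, 'c'), add 'acc' as idx 5
Step 6: w='acc' (idx 5), next='a' -> output (5, 'a'), add 'acca' as idx 6


Encoded: [(0, 'a'), (1, 'c'), (0, 'c'), (3, 'a'), (2, 'c'), (5, 'a')]


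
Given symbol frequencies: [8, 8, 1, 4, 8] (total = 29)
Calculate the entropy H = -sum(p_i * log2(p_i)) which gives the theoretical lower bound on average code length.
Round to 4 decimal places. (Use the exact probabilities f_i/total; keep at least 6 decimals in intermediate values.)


Per-symbol terms -p_i * log2(p_i) with p_i = f_i/29:
  p = 8/29 = 0.275862: log2(p) = -1.857981, -p*log2(p) = 0.512546
  p = 8/29 = 0.275862: log2(p) = -1.857981, -p*log2(p) = 0.512546
  p = 1/29 = 0.034483: log2(p) = -4.857981, -p*log2(p) = 0.167517
  p = 4/29 = 0.137931: log2(p) = -2.857981, -p*log2(p) = 0.394204
  p = 8/29 = 0.275862: log2(p) = -1.857981, -p*log2(p) = 0.512546
H = 0.512546 + 0.512546 + 0.167517 + 0.394204 + 0.512546 = 2.099359

H = 2.0994 bits/symbol


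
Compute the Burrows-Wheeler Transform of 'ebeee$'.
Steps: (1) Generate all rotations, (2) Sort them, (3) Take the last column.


Rotations (sorted):
  0: $ebeee -> last char: e
  1: beee$e -> last char: e
  2: e$ebee -> last char: e
  3: ebeee$ -> last char: $
  4: ee$ebe -> last char: e
  5: eee$eb -> last char: b


BWT = eee$eb


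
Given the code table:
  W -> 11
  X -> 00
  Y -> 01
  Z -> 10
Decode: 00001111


Decoding:
00 -> X
00 -> X
11 -> W
11 -> W


Result: XXWW


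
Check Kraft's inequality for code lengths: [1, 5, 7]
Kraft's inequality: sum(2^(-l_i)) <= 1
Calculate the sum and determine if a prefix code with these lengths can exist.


Sum = 2^(-1) + 2^(-5) + 2^(-7)
    = 0.5 + 0.03125 + 0.0078125
    = 69/128 = 0.5390625
Since 0.5390625 <= 1, Kraft's inequality IS satisfied.
A prefix code with these lengths CAN exist.

Kraft sum = 0.5390625. Satisfied.


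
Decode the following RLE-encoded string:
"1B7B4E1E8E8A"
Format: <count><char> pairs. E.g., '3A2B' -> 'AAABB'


Expanding each <count><char> pair:
  1B -> 'B'
  7B -> 'BBBBBBB'
  4E -> 'EEEE'
  1E -> 'E'
  8E -> 'EEEEEEEE'
  8A -> 'AAAAAAAA'

Decoded = BBBBBBBBEEEEEEEEEEEEEAAAAAAAA


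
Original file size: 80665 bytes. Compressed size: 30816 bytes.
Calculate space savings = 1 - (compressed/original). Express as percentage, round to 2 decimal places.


ratio = compressed/original = 30816/80665 = 0.382024
savings = 1 - ratio = 1 - 0.382024 = 0.617976
as a percentage: 0.617976 * 100 = 61.8%

Space savings = 1 - 30816/80665 = 61.8%


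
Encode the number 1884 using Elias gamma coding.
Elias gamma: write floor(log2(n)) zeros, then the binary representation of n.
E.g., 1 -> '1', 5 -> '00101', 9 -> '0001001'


num_bits = floor(log2(1884)) + 1 = 11
leading_zeros = num_bits - 1 = 10
binary(1884) = 11101011100

Elias gamma(1884) = '0000000000' + '11101011100' = 000000000011101011100 (21 bits)


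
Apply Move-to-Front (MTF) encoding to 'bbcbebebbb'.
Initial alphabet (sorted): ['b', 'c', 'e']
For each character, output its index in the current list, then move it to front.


MTF encoding:
'b': index 0 in ['b', 'c', 'e'] -> ['b', 'c', 'e']
'b': index 0 in ['b', 'c', 'e'] -> ['b', 'c', 'e']
'c': index 1 in ['b', 'c', 'e'] -> ['c', 'b', 'e']
'b': index 1 in ['c', 'b', 'e'] -> ['b', 'c', 'e']
'e': index 2 in ['b', 'c', 'e'] -> ['e', 'b', 'c']
'b': index 1 in ['e', 'b', 'c'] -> ['b', 'e', 'c']
'e': index 1 in ['b', 'e', 'c'] -> ['e', 'b', 'c']
'b': index 1 in ['e', 'b', 'c'] -> ['b', 'e', 'c']
'b': index 0 in ['b', 'e', 'c'] -> ['b', 'e', 'c']
'b': index 0 in ['b', 'e', 'c'] -> ['b', 'e', 'c']


Output: [0, 0, 1, 1, 2, 1, 1, 1, 0, 0]


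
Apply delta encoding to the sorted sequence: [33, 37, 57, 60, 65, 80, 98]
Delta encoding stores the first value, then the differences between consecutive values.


First value: 33
Deltas:
  37 - 33 = 4
  57 - 37 = 20
  60 - 57 = 3
  65 - 60 = 5
  80 - 65 = 15
  98 - 80 = 18


Delta encoded: [33, 4, 20, 3, 5, 15, 18]


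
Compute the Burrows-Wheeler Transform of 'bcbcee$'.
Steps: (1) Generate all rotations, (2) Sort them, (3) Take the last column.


Rotations (sorted):
  0: $bcbcee -> last char: e
  1: bcbcee$ -> last char: $
  2: bcee$bc -> last char: c
  3: cbcee$b -> last char: b
  4: cee$bcb -> last char: b
  5: e$bcbce -> last char: e
  6: ee$bcbc -> last char: c


BWT = e$cbbec


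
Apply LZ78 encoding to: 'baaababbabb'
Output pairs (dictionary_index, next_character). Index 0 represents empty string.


LZ78 encoding steps:
Dictionary: {0: ''}
Step 1: w='' (idx 0), next='b' -> output (0, 'b'), add 'b' as idx 1
Step 2: w='' (idx 0), next='a' -> output (0, 'a'), add 'a' as idx 2
Step 3: w='a' (idx 2), next='a' -> output (2, 'a'), add 'aa' as idx 3
Step 4: w='b' (idx 1), next='a' -> output (1, 'a'), add 'ba' as idx 4
Step 5: w='b' (idx 1), next='b' -> output (1, 'b'), add 'bb' as idx 5
Step 6: w='a' (idx 2), next='b' -> output (2, 'b'), add 'ab' as idx 6
Step 7: w='b' (idx 1), end of input -> output (1, '')


Encoded: [(0, 'b'), (0, 'a'), (2, 'a'), (1, 'a'), (1, 'b'), (2, 'b'), (1, '')]


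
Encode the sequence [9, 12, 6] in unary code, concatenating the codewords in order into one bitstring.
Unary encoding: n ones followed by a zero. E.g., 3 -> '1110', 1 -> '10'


Encode each number as n ones followed by a terminating 0:
  9 -> 1111111110 (10 bits)
  12 -> 1111111111110 (13 bits)
  6 -> 1111110 (7 bits)
Total length = 10 + 13 + 7 = 30 bits.

Unary([9, 12, 6]) = 111111111011111111111101111110 (30 bits)


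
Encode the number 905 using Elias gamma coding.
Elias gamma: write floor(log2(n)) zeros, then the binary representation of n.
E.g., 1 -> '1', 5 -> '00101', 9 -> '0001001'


num_bits = floor(log2(905)) + 1 = 10
leading_zeros = num_bits - 1 = 9
binary(905) = 1110001001

Elias gamma(905) = '000000000' + '1110001001' = 0000000001110001001 (19 bits)


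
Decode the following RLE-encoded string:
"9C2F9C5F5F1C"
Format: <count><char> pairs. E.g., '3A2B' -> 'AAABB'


Expanding each <count><char> pair:
  9C -> 'CCCCCCCCC'
  2F -> 'FF'
  9C -> 'CCCCCCCCC'
  5F -> 'FFFFF'
  5F -> 'FFFFF'
  1C -> 'C'

Decoded = CCCCCCCCCFFCCCCCCCCCFFFFFFFFFFC


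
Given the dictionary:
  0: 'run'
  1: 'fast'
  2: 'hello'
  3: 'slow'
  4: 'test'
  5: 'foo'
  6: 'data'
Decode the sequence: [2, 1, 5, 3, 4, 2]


Look up each index in the dictionary:
  2 -> 'hello'
  1 -> 'fast'
  5 -> 'foo'
  3 -> 'slow'
  4 -> 'test'
  2 -> 'hello'

Decoded: "hello fast foo slow test hello"


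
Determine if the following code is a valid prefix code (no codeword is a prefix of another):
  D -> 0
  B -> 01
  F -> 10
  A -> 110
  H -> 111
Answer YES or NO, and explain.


Checking each pair (does one codeword prefix another?):
  D='0' vs B='01': prefix -- VIOLATION

NO -- this is NOT a valid prefix code. D (0) is a prefix of B (01).


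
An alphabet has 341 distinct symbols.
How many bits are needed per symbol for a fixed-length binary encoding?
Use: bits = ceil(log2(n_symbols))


log2(341) = 8.4136
Bracket: 2^8 = 256 < 341 <= 2^9 = 512
So ceil(log2(341)) = 9

bits = ceil(log2(341)) = ceil(8.4136) = 9 bits


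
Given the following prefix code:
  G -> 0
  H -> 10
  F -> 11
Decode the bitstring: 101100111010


Decoding step by step:
Bits 10 -> H
Bits 11 -> F
Bits 0 -> G
Bits 0 -> G
Bits 11 -> F
Bits 10 -> H
Bits 10 -> H


Decoded message: HFGGFHH


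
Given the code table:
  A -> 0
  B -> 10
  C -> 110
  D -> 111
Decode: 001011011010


Decoding:
0 -> A
0 -> A
10 -> B
110 -> C
110 -> C
10 -> B


Result: AABCCB


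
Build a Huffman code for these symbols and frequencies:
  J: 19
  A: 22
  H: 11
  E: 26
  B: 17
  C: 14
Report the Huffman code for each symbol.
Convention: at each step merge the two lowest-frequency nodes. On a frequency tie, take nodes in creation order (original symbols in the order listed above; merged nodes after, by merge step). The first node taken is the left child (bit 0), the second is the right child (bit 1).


Huffman tree construction:
Step 1: Merge H(11) + C(14) = 25
Step 2: Merge B(17) + J(19) = 36
Step 3: Merge A(22) + (H+C)(25) = 47
Step 4: Merge E(26) + (B+J)(36) = 62
Step 5: Merge (A+(H+C))(47) + (E+(B+J))(62) = 109
Read each symbol's code off the tree from the root (left child = 0, right child = 1).

Codes:
  J: 111 (length 3)
  A: 00 (length 2)
  H: 010 (length 3)
  E: 10 (length 2)
  B: 110 (length 3)
  C: 011 (length 3)
Average code length: 279/109 = 2.5596 bits/symbol


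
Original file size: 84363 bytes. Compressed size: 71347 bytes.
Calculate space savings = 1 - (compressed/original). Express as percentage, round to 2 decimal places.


ratio = compressed/original = 71347/84363 = 0.845714
savings = 1 - ratio = 1 - 0.845714 = 0.154286
as a percentage: 0.154286 * 100 = 15.43%

Space savings = 1 - 71347/84363 = 15.43%


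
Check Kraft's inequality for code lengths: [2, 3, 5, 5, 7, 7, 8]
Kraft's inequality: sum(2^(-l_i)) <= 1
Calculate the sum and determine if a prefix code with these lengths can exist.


Sum = 2^(-2) + 2^(-3) + 2^(-5) + 2^(-5) + 2^(-7) + 2^(-7) + 2^(-8)
    = 0.25 + 0.125 + 0.03125 + 0.03125 + 0.0078125 + 0.0078125 + 0.00390625
    = 117/256 = 0.45703125
Since 0.45703125 <= 1, Kraft's inequality IS satisfied.
A prefix code with these lengths CAN exist.

Kraft sum = 0.45703125. Satisfied.


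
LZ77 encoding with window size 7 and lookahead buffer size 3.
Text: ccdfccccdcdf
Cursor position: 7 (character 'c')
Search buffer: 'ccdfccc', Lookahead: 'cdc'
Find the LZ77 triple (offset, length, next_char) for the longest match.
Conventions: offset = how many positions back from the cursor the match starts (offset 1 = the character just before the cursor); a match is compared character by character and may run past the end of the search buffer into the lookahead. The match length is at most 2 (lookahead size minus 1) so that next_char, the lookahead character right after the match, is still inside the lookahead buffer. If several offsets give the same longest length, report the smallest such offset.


Try each offset into the search buffer:
  offset=1 (pos 6, char 'c'): match length 1
  offset=2 (pos 5, char 'c'): match length 1
  offset=3 (pos 4, char 'c'): match length 1
  offset=4 (pos 3, char 'f'): match length 0
  offset=5 (pos 2, char 'd'): match length 0
  offset=6 (pos 1, char 'c'): match length 2
  offset=7 (pos 0, char 'c'): match length 1
Longest match has length 2 at offset 6.
next_char = character at position 7 + 2 = 9 -> 'c'

Best match: offset=6, length=2 (matching 'cd' starting at position 1)
LZ77 triple: (6, 2, 'c')


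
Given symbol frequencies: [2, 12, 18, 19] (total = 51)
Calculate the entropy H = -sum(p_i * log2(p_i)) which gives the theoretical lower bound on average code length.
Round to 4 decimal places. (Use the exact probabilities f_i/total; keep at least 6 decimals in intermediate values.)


Per-symbol terms -p_i * log2(p_i) with p_i = f_i/51:
  p = 2/51 = 0.039216: log2(p) = -4.672425, -p*log2(p) = 0.183232
  p = 12/51 = 0.235294: log2(p) = -2.087463, -p*log2(p) = 0.491168
  p = 18/51 = 0.352941: log2(p) = -1.502500, -p*log2(p) = 0.530294
  p = 19/51 = 0.372549: log2(p) = -1.424498, -p*log2(p) = 0.530695
H = 0.183232 + 0.491168 + 0.530294 + 0.530695 = 1.735389

H = 1.7354 bits/symbol


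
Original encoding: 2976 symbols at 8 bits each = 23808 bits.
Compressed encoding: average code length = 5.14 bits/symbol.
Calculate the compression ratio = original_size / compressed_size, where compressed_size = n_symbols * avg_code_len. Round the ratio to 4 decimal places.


original_size = n_symbols * orig_bits = 2976 * 8 = 23808 bits
compressed_size = n_symbols * avg_code_len = 2976 * 5.14 = 15296.64 bits
ratio = original_size / compressed_size = 23808 / 15296.64 = 1.5564

Compression ratio = 1.5564


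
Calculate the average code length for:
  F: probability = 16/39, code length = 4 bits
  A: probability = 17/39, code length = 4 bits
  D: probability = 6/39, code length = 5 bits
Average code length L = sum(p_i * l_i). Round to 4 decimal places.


Weighted contributions p_i * l_i:
  F: (16/39) * 4 = 64/39
  A: (17/39) * 4 = 68/39
  D: (6/39) * 5 = 30/39
Sum = (64 + 68 + 30)/39 = 162/39

L = 162/39 = 4.1538 bits/symbol


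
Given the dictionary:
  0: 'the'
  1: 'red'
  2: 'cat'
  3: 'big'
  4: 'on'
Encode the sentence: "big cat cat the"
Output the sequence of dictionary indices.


Look up each word in the dictionary:
  'big' -> 3
  'cat' -> 2
  'cat' -> 2
  'the' -> 0

Encoded: [3, 2, 2, 0]


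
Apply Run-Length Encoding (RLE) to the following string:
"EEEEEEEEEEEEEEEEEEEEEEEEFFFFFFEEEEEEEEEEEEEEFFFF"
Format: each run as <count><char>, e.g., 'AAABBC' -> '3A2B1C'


Scanning runs left to right:
  i=0: run of 'E' x 24 -> '24E'
  i=24: run of 'F' x 6 -> '6F'
  i=30: run of 'E' x 14 -> '14E'
  i=44: run of 'F' x 4 -> '4F'

RLE = 24E6F14E4F
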